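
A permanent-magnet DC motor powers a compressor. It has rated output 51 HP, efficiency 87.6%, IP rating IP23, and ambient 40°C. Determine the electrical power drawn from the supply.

P_out = 51 × 746 = 38046 W
P_in = P_out/η = 38046/0.876 = 43432 W = 43.4 kW

43.4 kW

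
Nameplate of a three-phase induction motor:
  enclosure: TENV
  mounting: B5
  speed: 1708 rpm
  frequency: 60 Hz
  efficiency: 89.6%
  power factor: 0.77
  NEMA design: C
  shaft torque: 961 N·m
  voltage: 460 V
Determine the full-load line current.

313 A

ω = 2π×1708/60 = 178.9 rad/s; P_out = τω = 961 × 178.9 = 171923 W
P_in = P_out / η = 171923 / 0.896 = 191878 W
I_L = P_in / (√3·V_L·cosφ) = 191878 / (1.732 × 460 × 0.77) = 313 A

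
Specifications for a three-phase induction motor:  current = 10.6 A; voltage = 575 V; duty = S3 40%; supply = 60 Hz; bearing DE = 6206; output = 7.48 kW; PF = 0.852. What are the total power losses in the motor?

P_in = √3·V·I·cosφ = 1.732×575×10.6×0.852 = 8994 W
P_out = 7480 W
Losses = P_in − P_out = 8994 − 7480 = 1514 W

1510 W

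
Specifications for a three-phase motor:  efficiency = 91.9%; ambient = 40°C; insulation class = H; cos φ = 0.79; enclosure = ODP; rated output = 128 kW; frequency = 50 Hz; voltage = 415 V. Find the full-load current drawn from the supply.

245 A

P_out = 128 kW = 128000 W
P_in = P_out / η = 128000 / 0.919 = 139282 W
I_L = P_in / (√3·V_L·cosφ) = 139282 / (1.732 × 415 × 0.79) = 245 A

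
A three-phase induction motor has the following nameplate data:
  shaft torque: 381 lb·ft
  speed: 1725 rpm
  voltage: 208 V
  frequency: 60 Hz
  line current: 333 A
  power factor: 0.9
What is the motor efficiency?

τ = 381 lb·ft × 1.356 = 516.6 N·m
ω = 2π × 1725/60 = 180.6 rad/s; P_out = τω = 516.6 × 180.6 = 93298 W
P_in = √3·V_L·I_L·cosφ = 1.732 × 208 × 333 × 0.9 = 107969 W
η = P_out / P_in = 93298 / 107969 = 0.864 = 86.4%

86.4 %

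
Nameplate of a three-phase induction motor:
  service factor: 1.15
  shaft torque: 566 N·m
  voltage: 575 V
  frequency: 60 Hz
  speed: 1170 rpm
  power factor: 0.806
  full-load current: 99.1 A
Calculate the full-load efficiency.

ω = 2π × 1170/60 = 122.5 rad/s; P_out = τω = 566 × 122.5 = 69335 W
P_in = √3·V_L·I_L·cosφ = 1.732 × 575 × 99.1 × 0.806 = 79547 W
η = P_out / P_in = 69335 / 79547 = 0.872 = 87.2%

87.2 %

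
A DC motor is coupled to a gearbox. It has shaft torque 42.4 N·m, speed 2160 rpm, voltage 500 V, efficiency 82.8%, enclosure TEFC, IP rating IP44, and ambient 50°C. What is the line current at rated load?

ω = 2π×2160/60 = 226.2 rad/s; P_out = τω = 42.4 × 226.2 = 9591 W
P_in = P_out / η = 9591 / 0.828 = 11583 W
I = P_in / V = 11583 / 500 = 23.2 A

23.2 A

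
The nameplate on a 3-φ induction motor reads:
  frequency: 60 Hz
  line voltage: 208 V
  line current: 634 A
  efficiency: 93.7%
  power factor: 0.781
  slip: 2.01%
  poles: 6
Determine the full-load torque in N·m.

1360 N·m

P_in = √3·V·I·cosφ = 1.732 × 208 × 634 × 0.781 = 178382 W
P_out = η·P_in = 0.937 × 178382 = 167144 W
n_s = 120×60/6 = 1200 rpm; n = 1200×(1−0.0201) = 1176 rpm
ω = 2π×1176/60 = 123.2 rad/s
τ = P_out/ω = 167144/123.2 = 1360 N·m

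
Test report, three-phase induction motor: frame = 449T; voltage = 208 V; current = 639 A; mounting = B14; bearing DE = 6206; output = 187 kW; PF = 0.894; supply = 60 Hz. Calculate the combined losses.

18.8 kW

P_in = √3·V·I·cosφ = 1.732×208×639×0.894 = 205802 W
P_out = 187000 W
Losses = P_in − P_out = 205802 − 187000 = 18802 W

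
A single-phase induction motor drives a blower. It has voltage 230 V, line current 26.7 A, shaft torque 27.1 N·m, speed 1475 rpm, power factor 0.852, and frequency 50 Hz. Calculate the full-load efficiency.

ω = 2π × 1475/60 = 154.5 rad/s; P_out = τω = 27.1 × 154.5 = 4187 W
P_in = V·I·cosφ = 230 × 26.7 × 0.852 = 5232 W
η = P_out / P_in = 4187 / 5232 = 0.800 = 80.0%

80.0 %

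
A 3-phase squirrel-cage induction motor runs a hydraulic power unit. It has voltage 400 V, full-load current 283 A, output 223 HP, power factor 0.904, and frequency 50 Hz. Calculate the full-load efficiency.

93.9 %

P_out = 223 × 746 = 166358 W
P_in = √3·V_L·I_L·cosφ = 1.732 × 400 × 283 × 0.904 = 177240 W
η = P_out / P_in = 166358 / 177240 = 0.939 = 93.9%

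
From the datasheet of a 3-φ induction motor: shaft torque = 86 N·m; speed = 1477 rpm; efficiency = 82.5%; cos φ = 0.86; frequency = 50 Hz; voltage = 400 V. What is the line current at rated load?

ω = 2π×1477/60 = 154.7 rad/s; P_out = τω = 86 × 154.7 = 13304 W
P_in = P_out / η = 13304 / 0.825 = 16126 W
I_L = P_in / (√3·V_L·cosφ) = 16126 / (1.732 × 400 × 0.86) = 27.1 A

27.1 A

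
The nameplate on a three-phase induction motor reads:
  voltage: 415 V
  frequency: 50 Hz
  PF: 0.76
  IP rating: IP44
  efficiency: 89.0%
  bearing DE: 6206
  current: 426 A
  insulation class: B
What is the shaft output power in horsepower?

278 HP

P_in = √3·V·I·cosφ = 1.732 × 415 × 426 × 0.76 = 232712 W
P_out = η·P_in = 0.89 × 232712 = 207114 W
= 207114/746 = 278 HP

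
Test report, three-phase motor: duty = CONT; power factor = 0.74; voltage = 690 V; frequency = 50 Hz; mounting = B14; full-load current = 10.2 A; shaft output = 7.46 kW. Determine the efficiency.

82.7 %

P_out = 7.46 kW = 7460 W
P_in = √3·V_L·I_L·cosφ = 1.732 × 690 × 10.2 × 0.74 = 9020 W
η = P_out / P_in = 7460 / 9020 = 0.827 = 82.7%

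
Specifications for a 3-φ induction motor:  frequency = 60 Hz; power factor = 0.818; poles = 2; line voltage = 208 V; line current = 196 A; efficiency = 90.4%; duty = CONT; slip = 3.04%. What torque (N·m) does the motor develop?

143 N·m

P_in = √3·V·I·cosφ = 1.732 × 208 × 196 × 0.818 = 57759 W
P_out = η·P_in = 0.904 × 57759 = 52214 W
n_s = 120×60/2 = 3600 rpm; n = 3600×(1−0.0304) = 3491 rpm
ω = 2π×3491/60 = 365.6 rad/s
τ = P_out/ω = 52214/365.6 = 143 N·m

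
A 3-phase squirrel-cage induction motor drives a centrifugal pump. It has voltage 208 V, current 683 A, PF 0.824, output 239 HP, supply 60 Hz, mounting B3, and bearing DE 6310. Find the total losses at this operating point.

P_in = √3·V·I·cosφ = 1.732×208×683×0.824 = 202749 W
P_out = 239×746 = 178294 W
Losses = P_in − P_out = 202749 − 178294 = 24455 W

24.5 kW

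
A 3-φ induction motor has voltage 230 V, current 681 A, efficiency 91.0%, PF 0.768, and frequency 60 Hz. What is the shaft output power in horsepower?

254 HP

P_in = √3·V·I·cosφ = 1.732 × 230 × 681 × 0.768 = 208345 W
P_out = η·P_in = 0.91 × 208345 = 189594 W
= 189594/746 = 254 HP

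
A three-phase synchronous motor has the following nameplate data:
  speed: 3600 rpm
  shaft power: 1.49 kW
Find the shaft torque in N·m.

3.95 N·m

ω = 2π × 3600/60 = 377 rad/s
τ = P/ω = 1490/377 = 3.95 N·m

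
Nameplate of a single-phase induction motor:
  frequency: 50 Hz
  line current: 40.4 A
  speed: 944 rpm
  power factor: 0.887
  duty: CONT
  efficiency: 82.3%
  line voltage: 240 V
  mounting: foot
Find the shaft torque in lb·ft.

P_in = V·I·cosφ = 240 × 40.4 × 0.887 = 8600 W
P_out = η·P_in = 0.823 × 8600 = 7078 W
n = 944 rpm
ω = 2π×944/60 = 98.86 rad/s
τ = P_out/ω = 7078/98.86 = 71.6 N·m
In lb·ft: 71.6/1.356 = 52.8 lb·ft

52.8 lb·ft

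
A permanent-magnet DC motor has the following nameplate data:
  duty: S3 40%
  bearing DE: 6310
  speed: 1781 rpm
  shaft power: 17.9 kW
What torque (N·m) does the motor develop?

ω = 2π × 1781/60 = 186.5 rad/s
τ = P/ω = 17900/186.5 = 96 N·m

96 N·m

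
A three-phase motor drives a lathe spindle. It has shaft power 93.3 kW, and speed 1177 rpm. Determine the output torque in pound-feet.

ω = 2π × 1177/60 = 123.3 rad/s
τ = P/ω = 93300/123.3 = 756.7 N·m
In lb·ft: 756.7/1.356 = 558 lb·ft

558 lb·ft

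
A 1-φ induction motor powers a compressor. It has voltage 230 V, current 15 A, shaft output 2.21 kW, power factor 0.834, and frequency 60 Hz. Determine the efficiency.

76.8 %

P_out = 2.21 kW = 2210 W
P_in = V·I·cosφ = 230 × 15 × 0.834 = 2877 W
η = P_out / P_in = 2210 / 2877 = 0.768 = 76.8%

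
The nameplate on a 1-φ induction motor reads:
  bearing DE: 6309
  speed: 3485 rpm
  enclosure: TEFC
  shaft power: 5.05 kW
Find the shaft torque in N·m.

13.8 N·m

ω = 2π × 3485/60 = 364.9 rad/s
τ = P/ω = 5050/364.9 = 13.8 N·m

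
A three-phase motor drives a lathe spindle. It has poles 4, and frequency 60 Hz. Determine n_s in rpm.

1800 rpm

n_s = 120f/p = 120×60/4 = 1800 rpm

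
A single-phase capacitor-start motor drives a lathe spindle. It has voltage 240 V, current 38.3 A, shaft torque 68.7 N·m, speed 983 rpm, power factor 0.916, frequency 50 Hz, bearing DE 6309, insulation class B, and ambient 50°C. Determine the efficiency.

84.0 %

ω = 2π × 983/60 = 102.9 rad/s; P_out = τω = 68.7 × 102.9 = 7069 W
P_in = V·I·cosφ = 240 × 38.3 × 0.916 = 8420 W
η = P_out / P_in = 7069 / 8420 = 0.840 = 84.0%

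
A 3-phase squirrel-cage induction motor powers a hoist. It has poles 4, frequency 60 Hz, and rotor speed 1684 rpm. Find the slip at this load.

n_s = 120f/p = 120×60/4 = 1800 rpm
s = (n_s − n)/n_s = (1800 − 1684)/1800 = 0.0644

6.4 %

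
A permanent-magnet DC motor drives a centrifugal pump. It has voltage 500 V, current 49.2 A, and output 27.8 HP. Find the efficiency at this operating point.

P_out = 27.8 × 746 = 20739 W
P_in = V·I = 500 × 49.2 = 24600 W
η = P_out / P_in = 20739 / 24600 = 0.843 = 84.3%

84.3 %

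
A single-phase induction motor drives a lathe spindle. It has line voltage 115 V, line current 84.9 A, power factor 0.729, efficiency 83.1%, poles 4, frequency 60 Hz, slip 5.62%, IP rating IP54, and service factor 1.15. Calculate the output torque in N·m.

P_in = V·I·cosφ = 115 × 84.9 × 0.729 = 7118 W
P_out = η·P_in = 0.831 × 7118 = 5915 W
n_s = 120×60/4 = 1800 rpm; n = 1800×(1−0.0562) = 1699 rpm
ω = 2π×1699/60 = 177.9 rad/s
τ = P_out/ω = 5915/177.9 = 33.2 N·m

33.2 N·m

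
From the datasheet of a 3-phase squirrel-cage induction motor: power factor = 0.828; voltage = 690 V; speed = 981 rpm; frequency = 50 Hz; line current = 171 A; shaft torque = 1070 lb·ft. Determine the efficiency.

τ = 1070 lb·ft × 1.356 = 1451 N·m
ω = 2π × 981/60 = 102.7 rad/s; P_out = τω = 1451 × 102.7 = 149018 W
P_in = √3·V_L·I_L·cosφ = 1.732 × 690 × 171 × 0.828 = 169209 W
η = P_out / P_in = 149018 / 169209 = 0.881 = 88.1%

88.1 %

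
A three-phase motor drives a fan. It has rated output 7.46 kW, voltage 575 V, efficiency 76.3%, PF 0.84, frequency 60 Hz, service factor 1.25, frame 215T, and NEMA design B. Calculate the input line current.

P_out = 7.46 kW = 7460 W
P_in = P_out / η = 7460 / 0.763 = 9777 W
I_L = P_in / (√3·V_L·cosφ) = 9777 / (1.732 × 575 × 0.84) = 11.7 A

11.7 A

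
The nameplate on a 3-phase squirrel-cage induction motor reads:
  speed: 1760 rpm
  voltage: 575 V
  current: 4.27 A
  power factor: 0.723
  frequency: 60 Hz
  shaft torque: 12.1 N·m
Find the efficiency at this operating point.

72.5 %

ω = 2π × 1760/60 = 184.3 rad/s; P_out = τω = 12.1 × 184.3 = 2230 W
P_in = √3·V_L·I_L·cosφ = 1.732 × 575 × 4.27 × 0.723 = 3075 W
η = P_out / P_in = 2230 / 3075 = 0.725 = 72.5%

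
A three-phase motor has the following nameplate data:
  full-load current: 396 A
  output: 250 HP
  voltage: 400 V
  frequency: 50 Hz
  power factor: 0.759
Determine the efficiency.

P_out = 250 × 746 = 186500 W
P_in = √3·V_L·I_L·cosφ = 1.732 × 400 × 396 × 0.759 = 208231 W
η = P_out / P_in = 186500 / 208231 = 0.896 = 89.6%

89.6 %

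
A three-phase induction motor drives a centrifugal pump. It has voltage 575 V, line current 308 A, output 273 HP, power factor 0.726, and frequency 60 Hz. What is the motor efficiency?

P_out = 273 × 746 = 203658 W
P_in = √3·V_L·I_L·cosφ = 1.732 × 575 × 308 × 0.726 = 222691 W
η = P_out / P_in = 203658 / 222691 = 0.915 = 91.5%

91.5 %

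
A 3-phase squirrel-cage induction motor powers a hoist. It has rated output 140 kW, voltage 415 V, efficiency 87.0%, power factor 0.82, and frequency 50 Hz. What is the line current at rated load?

273 A

P_out = 140 kW = 140000 W
P_in = P_out / η = 140000 / 0.870 = 160920 W
I_L = P_in / (√3·V_L·cosφ) = 160920 / (1.732 × 415 × 0.82) = 273 A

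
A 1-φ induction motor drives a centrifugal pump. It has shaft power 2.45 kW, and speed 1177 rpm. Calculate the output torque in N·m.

ω = 2π × 1177/60 = 123.3 rad/s
τ = P/ω = 2450/123.3 = 19.9 N·m

19.9 N·m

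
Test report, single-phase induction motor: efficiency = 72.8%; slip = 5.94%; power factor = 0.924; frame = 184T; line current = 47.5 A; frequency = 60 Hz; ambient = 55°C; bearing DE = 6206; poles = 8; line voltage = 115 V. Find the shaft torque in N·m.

P_in = V·I·cosφ = 115 × 47.5 × 0.924 = 5047 W
P_out = η·P_in = 0.728 × 5047 = 3674 W
n_s = 120×60/8 = 900 rpm; n = 900×(1−0.0594) = 847 rpm
ω = 2π×847/60 = 88.7 rad/s
τ = P_out/ω = 3674/88.7 = 41.4 N·m

41.4 N·m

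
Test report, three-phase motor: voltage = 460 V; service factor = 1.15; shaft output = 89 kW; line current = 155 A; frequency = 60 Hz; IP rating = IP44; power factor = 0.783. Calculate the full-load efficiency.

P_out = 89 kW = 89000 W
P_in = √3·V_L·I_L·cosφ = 1.732 × 460 × 155 × 0.783 = 96694 W
η = P_out / P_in = 89000 / 96694 = 0.920 = 92.0%

92.0 %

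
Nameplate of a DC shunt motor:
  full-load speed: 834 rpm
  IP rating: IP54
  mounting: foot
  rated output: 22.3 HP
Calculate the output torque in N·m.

P_out = 22.3 × 746 = 16636 W
ω = 2π × 834/60 = 87.34 rad/s
τ = P_out/ω = 16636/87.34 = 190 N·m

190 N·m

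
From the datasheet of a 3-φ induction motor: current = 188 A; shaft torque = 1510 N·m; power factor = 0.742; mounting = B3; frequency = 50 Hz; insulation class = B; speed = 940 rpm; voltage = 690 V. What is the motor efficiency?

ω = 2π × 940/60 = 98.44 rad/s; P_out = τω = 1510 × 98.44 = 148644 W
P_in = √3·V_L·I_L·cosφ = 1.732 × 690 × 188 × 0.742 = 166709 W
η = P_out / P_in = 148644 / 166709 = 0.892 = 89.2%

89.2 %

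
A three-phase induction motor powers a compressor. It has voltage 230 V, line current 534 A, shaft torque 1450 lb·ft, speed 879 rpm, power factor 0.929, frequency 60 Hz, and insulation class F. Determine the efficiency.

τ = 1450 lb·ft × 1.356 = 1966 N·m
ω = 2π × 879/60 = 92.05 rad/s; P_out = τω = 1966 × 92.05 = 180970 W
P_in = √3·V_L·I_L·cosφ = 1.732 × 230 × 534 × 0.929 = 197621 W
η = P_out / P_in = 180970 / 197621 = 0.916 = 91.6%

91.6 %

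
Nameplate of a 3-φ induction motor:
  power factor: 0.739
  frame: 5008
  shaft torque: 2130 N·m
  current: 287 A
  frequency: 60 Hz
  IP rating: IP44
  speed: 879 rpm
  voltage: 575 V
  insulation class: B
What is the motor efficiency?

92.8 %

ω = 2π × 879/60 = 92.05 rad/s; P_out = τω = 2130 × 92.05 = 196067 W
P_in = √3·V_L·I_L·cosφ = 1.732 × 575 × 287 × 0.739 = 211223 W
η = P_out / P_in = 196067 / 211223 = 0.928 = 92.8%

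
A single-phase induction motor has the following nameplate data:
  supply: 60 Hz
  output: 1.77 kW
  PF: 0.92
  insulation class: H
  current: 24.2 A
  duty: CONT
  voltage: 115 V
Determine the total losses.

P_in = V·I·cosφ = 115×24.2×0.92 = 2560 W
P_out = 1770 W
Losses = P_in − P_out = 2560 − 1770 = 790 W

790 W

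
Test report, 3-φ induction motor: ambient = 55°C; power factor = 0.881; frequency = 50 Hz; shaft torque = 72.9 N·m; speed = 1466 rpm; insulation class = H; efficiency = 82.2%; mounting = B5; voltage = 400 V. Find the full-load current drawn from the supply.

22.3 A

ω = 2π×1466/60 = 153.5 rad/s; P_out = τω = 72.9 × 153.5 = 11190 W
P_in = P_out / η = 11190 / 0.822 = 13613 W
I_L = P_in / (√3·V_L·cosφ) = 13613 / (1.732 × 400 × 0.881) = 22.3 A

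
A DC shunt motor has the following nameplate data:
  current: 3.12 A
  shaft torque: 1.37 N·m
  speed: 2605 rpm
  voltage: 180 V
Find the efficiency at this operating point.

66.5 %

ω = 2π × 2605/60 = 272.8 rad/s; P_out = τω = 1.37 × 272.8 = 374 W
P_in = V·I = 180 × 3.12 = 562 W
η = P_out / P_in = 374 / 562 = 0.665 = 66.5%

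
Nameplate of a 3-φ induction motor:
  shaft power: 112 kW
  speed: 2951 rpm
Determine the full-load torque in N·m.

ω = 2π × 2951/60 = 309 rad/s
τ = P/ω = 112000/309 = 362 N·m

362 N·m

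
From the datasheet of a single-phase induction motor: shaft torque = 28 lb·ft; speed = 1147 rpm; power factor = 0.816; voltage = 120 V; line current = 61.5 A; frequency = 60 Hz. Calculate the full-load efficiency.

τ = 28 lb·ft × 1.356 = 37.97 N·m
ω = 2π × 1147/60 = 120.1 rad/s; P_out = τω = 37.97 × 120.1 = 4560 W
P_in = V·I·cosφ = 120 × 61.5 × 0.816 = 6022 W
η = P_out / P_in = 4560 / 6022 = 0.757 = 75.7%

75.7 %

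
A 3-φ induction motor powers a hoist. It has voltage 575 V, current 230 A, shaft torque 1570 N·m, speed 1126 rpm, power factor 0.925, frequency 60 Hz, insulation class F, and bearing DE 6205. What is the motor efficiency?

87.4 %

ω = 2π × 1126/60 = 117.9 rad/s; P_out = τω = 1570 × 117.9 = 185103 W
P_in = √3·V_L·I_L·cosφ = 1.732 × 575 × 230 × 0.925 = 211878 W
η = P_out / P_in = 185103 / 211878 = 0.874 = 87.4%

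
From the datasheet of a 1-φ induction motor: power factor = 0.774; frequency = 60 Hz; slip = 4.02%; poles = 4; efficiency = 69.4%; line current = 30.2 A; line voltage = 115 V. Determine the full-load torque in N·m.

10.3 N·m

P_in = V·I·cosφ = 115 × 30.2 × 0.774 = 2688 W
P_out = η·P_in = 0.694 × 2688 = 1865 W
n_s = 120×60/4 = 1800 rpm; n = 1800×(1−0.0402) = 1728 rpm
ω = 2π×1728/60 = 181 rad/s
τ = P_out/ω = 1865/181 = 10.3 N·m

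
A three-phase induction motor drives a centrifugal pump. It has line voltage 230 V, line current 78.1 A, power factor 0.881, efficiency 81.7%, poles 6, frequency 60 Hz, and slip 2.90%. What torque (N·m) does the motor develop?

184 N·m

P_in = √3·V·I·cosφ = 1.732 × 230 × 78.1 × 0.881 = 27410 W
P_out = η·P_in = 0.817 × 27410 = 22394 W
n_s = 120×60/6 = 1200 rpm; n = 1200×(1−0.029) = 1165 rpm
ω = 2π×1165/60 = 122 rad/s
τ = P_out/ω = 22394/122 = 184 N·m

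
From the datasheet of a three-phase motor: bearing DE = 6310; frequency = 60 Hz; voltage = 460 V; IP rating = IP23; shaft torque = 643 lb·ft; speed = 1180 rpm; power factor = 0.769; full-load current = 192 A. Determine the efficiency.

τ = 643 lb·ft × 1.356 = 871.9 N·m
ω = 2π × 1180/60 = 123.6 rad/s; P_out = τω = 871.9 × 123.6 = 107767 W
P_in = √3·V_L·I_L·cosφ = 1.732 × 460 × 192 × 0.769 = 117634 W
η = P_out / P_in = 107767 / 117634 = 0.916 = 91.6%

91.6 %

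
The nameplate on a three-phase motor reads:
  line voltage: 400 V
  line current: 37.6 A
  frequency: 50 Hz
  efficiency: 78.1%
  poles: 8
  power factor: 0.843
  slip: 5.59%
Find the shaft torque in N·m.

P_in = √3·V·I·cosφ = 1.732 × 400 × 37.6 × 0.843 = 21960 W
P_out = η·P_in = 0.781 × 21960 = 17151 W
n_s = 120×50/8 = 750 rpm; n = 750×(1−0.0559) = 708 rpm
ω = 2π×708/60 = 74.14 rad/s
τ = P_out/ω = 17151/74.14 = 231 N·m

231 N·m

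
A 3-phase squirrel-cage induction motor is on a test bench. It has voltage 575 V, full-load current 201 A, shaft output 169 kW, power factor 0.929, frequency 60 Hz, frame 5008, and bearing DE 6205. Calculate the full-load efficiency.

P_out = 169 kW = 169000 W
P_in = √3·V_L·I_L·cosφ = 1.732 × 575 × 201 × 0.929 = 185963 W
η = P_out / P_in = 169000 / 185963 = 0.909 = 90.9%

90.9 %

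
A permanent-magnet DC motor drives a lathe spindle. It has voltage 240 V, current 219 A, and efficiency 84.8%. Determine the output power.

44.6 kW

P_in = V·I = 240 × 219 = 52560 W
P_out = η·P_in = 0.848 × 52560 = 44571 W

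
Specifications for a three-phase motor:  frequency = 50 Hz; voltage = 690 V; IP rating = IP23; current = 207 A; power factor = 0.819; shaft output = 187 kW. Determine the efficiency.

92.3 %

P_out = 187 kW = 187000 W
P_in = √3·V_L·I_L·cosφ = 1.732 × 690 × 207 × 0.819 = 202605 W
η = P_out / P_in = 187000 / 202605 = 0.923 = 92.3%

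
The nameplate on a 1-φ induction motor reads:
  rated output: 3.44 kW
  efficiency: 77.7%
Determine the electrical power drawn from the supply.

P_out = 3440 W
P_in = P_out/η = 3440/0.777 = 4427 W = 4.43 kW

4.43 kW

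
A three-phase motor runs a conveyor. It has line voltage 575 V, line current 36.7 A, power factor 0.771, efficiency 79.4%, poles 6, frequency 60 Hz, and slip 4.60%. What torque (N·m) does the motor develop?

P_in = √3·V·I·cosφ = 1.732 × 575 × 36.7 × 0.771 = 28180 W
P_out = η·P_in = 0.794 × 28180 = 22375 W
n_s = 120×60/6 = 1200 rpm; n = 1200×(1−0.046) = 1145 rpm
ω = 2π×1145/60 = 119.9 rad/s
τ = P_out/ω = 22375/119.9 = 187 N·m

187 N·m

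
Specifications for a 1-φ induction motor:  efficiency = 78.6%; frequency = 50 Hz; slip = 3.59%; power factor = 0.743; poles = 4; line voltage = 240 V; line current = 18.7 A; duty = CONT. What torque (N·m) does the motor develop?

P_in = V·I·cosφ = 240 × 18.7 × 0.743 = 3335 W
P_out = η·P_in = 0.786 × 3335 = 2621 W
n_s = 120×50/4 = 1500 rpm; n = 1500×(1−0.0359) = 1446 rpm
ω = 2π×1446/60 = 151.4 rad/s
τ = P_out/ω = 2621/151.4 = 17.3 N·m

17.3 N·m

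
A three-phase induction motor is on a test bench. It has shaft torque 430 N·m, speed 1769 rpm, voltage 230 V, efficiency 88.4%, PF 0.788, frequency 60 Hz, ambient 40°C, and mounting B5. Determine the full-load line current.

287 A

ω = 2π×1769/60 = 185.2 rad/s; P_out = τω = 430 × 185.2 = 79636 W
P_in = P_out / η = 79636 / 0.884 = 90086 W
I_L = P_in / (√3·V_L·cosφ) = 90086 / (1.732 × 230 × 0.788) = 287 A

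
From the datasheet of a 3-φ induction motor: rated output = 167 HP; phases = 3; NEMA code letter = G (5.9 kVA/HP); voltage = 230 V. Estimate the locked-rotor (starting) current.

2470 A

S_LR = 5.9 × 167 = 985.3 kVA
I_LR = S_LR/(√3·V_L) = 985300/(1.732×230) = 2470 A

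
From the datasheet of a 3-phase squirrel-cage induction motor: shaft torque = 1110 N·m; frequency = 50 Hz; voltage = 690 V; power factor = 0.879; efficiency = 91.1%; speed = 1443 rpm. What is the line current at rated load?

ω = 2π×1443/60 = 151.1 rad/s; P_out = τω = 1110 × 151.1 = 167721 W
P_in = P_out / η = 167721 / 0.911 = 184106 W
I_L = P_in / (√3·V_L·cosφ) = 184106 / (1.732 × 690 × 0.879) = 175 A

175 A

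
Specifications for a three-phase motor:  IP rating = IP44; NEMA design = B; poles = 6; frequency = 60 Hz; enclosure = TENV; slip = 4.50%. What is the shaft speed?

n_s = 120f/p = 120×60/6 = 1200 rpm
n = n_s(1 − s) = 1200 × (1 − 0.045) = 1146 rpm

1146 rpm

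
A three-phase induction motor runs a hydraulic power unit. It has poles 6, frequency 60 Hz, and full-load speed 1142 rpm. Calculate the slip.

4.83 %

n_s = 120f/p = 120×60/6 = 1200 rpm
s = (n_s − n)/n_s = (1200 − 1142)/1200 = 0.0483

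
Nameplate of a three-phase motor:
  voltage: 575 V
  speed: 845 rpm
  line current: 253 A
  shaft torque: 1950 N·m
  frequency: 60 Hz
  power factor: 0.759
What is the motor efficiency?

ω = 2π × 845/60 = 88.49 rad/s; P_out = τω = 1950 × 88.49 = 172556 W
P_in = √3·V_L·I_L·cosφ = 1.732 × 575 × 253 × 0.759 = 191240 W
η = P_out / P_in = 172556 / 191240 = 0.902 = 90.2%

90.2 %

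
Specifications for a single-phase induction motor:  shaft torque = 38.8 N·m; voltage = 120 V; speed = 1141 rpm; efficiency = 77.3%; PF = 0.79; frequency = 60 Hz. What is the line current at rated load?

ω = 2π×1141/60 = 119.5 rad/s; P_out = τω = 38.8 × 119.5 = 4637 W
P_in = P_out / η = 4637 / 0.773 = 5999 W
I = P_in / (V·cosφ) = 5999 / (120 × 0.79) = 63.3 A

63.3 A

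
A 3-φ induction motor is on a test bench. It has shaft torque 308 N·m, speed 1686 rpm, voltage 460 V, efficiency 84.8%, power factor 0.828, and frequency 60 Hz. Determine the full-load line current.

97.2 A

ω = 2π×1686/60 = 176.6 rad/s; P_out = τω = 308 × 176.6 = 54393 W
P_in = P_out / η = 54393 / 0.848 = 64143 W
I_L = P_in / (√3·V_L·cosφ) = 64143 / (1.732 × 460 × 0.828) = 97.2 A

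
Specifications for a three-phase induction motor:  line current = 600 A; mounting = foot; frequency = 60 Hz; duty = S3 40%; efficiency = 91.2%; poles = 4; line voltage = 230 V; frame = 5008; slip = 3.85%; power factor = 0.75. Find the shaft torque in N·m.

P_in = √3·V·I·cosφ = 1.732 × 230 × 600 × 0.75 = 179262 W
P_out = η·P_in = 0.912 × 179262 = 163487 W
n_s = 120×60/4 = 1800 rpm; n = 1800×(1−0.0385) = 1731 rpm
ω = 2π×1731/60 = 181.3 rad/s
τ = P_out/ω = 163487/181.3 = 902 N·m

902 N·m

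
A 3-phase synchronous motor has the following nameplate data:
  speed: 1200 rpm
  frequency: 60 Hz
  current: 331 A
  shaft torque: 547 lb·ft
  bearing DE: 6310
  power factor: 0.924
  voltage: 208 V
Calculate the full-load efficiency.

84.6 %

τ = 547 lb·ft × 1.356 = 741.7 N·m
ω = 2π × 1200/60 = 125.7 rad/s; P_out = τω = 741.7 × 125.7 = 93232 W
P_in = √3·V_L·I_L·cosφ = 1.732 × 208 × 331 × 0.924 = 110182 W
η = P_out / P_in = 93232 / 110182 = 0.846 = 84.6%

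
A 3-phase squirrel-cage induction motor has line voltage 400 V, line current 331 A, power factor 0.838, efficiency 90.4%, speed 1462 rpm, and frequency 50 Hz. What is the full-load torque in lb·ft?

P_in = √3·V·I·cosφ = 1.732 × 400 × 331 × 0.838 = 192167 W
P_out = η·P_in = 0.904 × 192167 = 173719 W
n = 1462 rpm
ω = 2π×1462/60 = 153.1 rad/s
τ = P_out/ω = 173719/153.1 = 1135 N·m
In lb·ft: 1135/1.356 = 837 lb·ft

837 lb·ft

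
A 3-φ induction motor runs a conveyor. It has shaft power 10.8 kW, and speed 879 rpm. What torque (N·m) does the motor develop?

117 N·m

ω = 2π × 879/60 = 92.05 rad/s
τ = P/ω = 10800/92.05 = 117 N·m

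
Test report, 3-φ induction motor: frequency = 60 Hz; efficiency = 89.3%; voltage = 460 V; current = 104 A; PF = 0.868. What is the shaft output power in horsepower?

P_in = √3·V·I·cosφ = 1.732 × 460 × 104 × 0.868 = 71922 W
P_out = η·P_in = 0.893 × 71922 = 64226 W
= 64226/746 = 86.1 HP

86.1 HP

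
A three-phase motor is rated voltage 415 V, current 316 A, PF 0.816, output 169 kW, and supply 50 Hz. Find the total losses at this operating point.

16.3 kW

P_in = √3·V·I·cosφ = 1.732×415×316×0.816 = 185342 W
P_out = 169000 W
Losses = P_in − P_out = 185342 − 169000 = 16342 W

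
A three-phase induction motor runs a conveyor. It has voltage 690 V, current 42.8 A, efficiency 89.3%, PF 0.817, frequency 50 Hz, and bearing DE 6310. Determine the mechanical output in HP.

50 HP

P_in = √3·V·I·cosφ = 1.732 × 690 × 42.8 × 0.817 = 41789 W
P_out = η·P_in = 0.893 × 41789 = 37318 W
= 37318/746 = 50 HP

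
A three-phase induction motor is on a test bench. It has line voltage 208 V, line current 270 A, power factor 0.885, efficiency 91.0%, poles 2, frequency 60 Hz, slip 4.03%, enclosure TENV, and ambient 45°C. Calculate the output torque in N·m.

217 N·m

P_in = √3·V·I·cosφ = 1.732 × 208 × 270 × 0.885 = 86083 W
P_out = η·P_in = 0.91 × 86083 = 78336 W
n_s = 120×60/2 = 3600 rpm; n = 3600×(1−0.0403) = 3455 rpm
ω = 2π×3455/60 = 361.8 rad/s
τ = P_out/ω = 78336/361.8 = 217 N·m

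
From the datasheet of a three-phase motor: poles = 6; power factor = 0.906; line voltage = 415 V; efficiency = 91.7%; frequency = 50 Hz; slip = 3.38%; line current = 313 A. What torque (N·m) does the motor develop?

P_in = √3·V·I·cosφ = 1.732 × 415 × 313 × 0.906 = 203830 W
P_out = η·P_in = 0.917 × 203830 = 186912 W
n_s = 120×50/6 = 1000 rpm; n = 1000×(1−0.0338) = 966 rpm
ω = 2π×966/60 = 101.2 rad/s
τ = P_out/ω = 186912/101.2 = 1850 N·m

1850 N·m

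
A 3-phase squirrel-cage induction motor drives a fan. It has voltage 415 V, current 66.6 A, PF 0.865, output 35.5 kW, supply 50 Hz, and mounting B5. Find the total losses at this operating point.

P_in = √3·V·I·cosφ = 1.732×415×66.6×0.865 = 41408 W
P_out = 35500 W
Losses = P_in − P_out = 41408 − 35500 = 5908 W

5.91 kW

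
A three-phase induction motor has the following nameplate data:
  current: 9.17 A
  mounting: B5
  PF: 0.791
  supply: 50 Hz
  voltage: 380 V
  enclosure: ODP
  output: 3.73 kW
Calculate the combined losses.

1.04 kW

P_in = √3·V·I·cosφ = 1.732×380×9.17×0.791 = 4774 W
P_out = 3730 W
Losses = P_in − P_out = 4774 − 3730 = 1044 W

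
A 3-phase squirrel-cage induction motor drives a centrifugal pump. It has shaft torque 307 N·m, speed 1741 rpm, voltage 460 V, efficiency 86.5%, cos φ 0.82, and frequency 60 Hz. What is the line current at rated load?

ω = 2π×1741/60 = 182.3 rad/s; P_out = τω = 307 × 182.3 = 55966 W
P_in = P_out / η = 55966 / 0.865 = 64701 W
I_L = P_in / (√3·V_L·cosφ) = 64701 / (1.732 × 460 × 0.82) = 99 A

99 A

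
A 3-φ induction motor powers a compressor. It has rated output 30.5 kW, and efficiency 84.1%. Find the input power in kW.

36.3 kW

P_out = 30500 W
P_in = P_out/η = 30500/0.841 = 36266 W = 36.3 kW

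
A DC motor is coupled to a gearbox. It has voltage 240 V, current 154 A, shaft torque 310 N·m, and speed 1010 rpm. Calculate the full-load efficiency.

88.7 %

ω = 2π × 1010/60 = 105.8 rad/s; P_out = τω = 310 × 105.8 = 32798 W
P_in = V·I = 240 × 154 = 36960 W
η = P_out / P_in = 32798 / 36960 = 0.887 = 88.7%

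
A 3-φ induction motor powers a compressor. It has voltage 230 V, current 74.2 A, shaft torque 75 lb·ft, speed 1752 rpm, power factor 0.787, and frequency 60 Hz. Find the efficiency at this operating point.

80.2 %

τ = 75 lb·ft × 1.356 = 101.7 N·m
ω = 2π × 1752/60 = 183.5 rad/s; P_out = τω = 101.7 × 183.5 = 18662 W
P_in = √3·V_L·I_L·cosφ = 1.732 × 230 × 74.2 × 0.787 = 23262 W
η = P_out / P_in = 18662 / 23262 = 0.802 = 80.2%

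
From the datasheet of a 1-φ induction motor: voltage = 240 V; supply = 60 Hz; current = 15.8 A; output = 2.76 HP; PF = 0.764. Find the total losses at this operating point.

P_in = V·I·cosφ = 240×15.8×0.764 = 2897 W
P_out = 2.76×746 = 2059 W
Losses = P_in − P_out = 2897 − 2059 = 838 W

838 W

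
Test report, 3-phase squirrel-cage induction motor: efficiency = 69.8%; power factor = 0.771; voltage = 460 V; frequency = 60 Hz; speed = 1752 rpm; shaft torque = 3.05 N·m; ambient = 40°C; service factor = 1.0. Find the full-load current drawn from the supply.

1.31 A

ω = 2π×1752/60 = 183.5 rad/s; P_out = τω = 3.05 × 183.5 = 560 W
P_in = P_out / η = 560 / 0.698 = 802 W
I_L = P_in / (√3·V_L·cosφ) = 802 / (1.732 × 460 × 0.771) = 1.31 A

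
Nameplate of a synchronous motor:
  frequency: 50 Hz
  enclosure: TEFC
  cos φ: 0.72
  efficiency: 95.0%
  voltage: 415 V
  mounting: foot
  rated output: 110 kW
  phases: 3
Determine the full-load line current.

P_out = 110 kW = 110000 W
P_in = P_out / η = 110000 / 0.950 = 115789 W
I_L = P_in / (√3·V_L·cosφ) = 115789 / (1.732 × 415 × 0.72) = 224 A

224 A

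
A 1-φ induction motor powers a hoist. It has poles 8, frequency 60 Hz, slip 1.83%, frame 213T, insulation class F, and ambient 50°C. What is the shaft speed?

884 rpm

n_s = 120f/p = 120×60/8 = 900 rpm
n = n_s(1 − s) = 900 × (1 − 0.0183) = 884 rpm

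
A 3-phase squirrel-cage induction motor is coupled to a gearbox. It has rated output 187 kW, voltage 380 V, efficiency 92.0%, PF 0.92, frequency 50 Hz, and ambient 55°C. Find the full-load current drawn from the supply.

P_out = 187 kW = 187000 W
P_in = P_out / η = 187000 / 0.920 = 203261 W
I_L = P_in / (√3·V_L·cosφ) = 203261 / (1.732 × 380 × 0.92) = 336 A

336 A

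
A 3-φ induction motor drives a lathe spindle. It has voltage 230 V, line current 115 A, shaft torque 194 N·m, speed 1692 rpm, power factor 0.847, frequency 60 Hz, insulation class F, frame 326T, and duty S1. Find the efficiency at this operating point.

88.6 %

ω = 2π × 1692/60 = 177.2 rad/s; P_out = τω = 194 × 177.2 = 34377 W
P_in = √3·V_L·I_L·cosφ = 1.732 × 230 × 115 × 0.847 = 38802 W
η = P_out / P_in = 34377 / 38802 = 0.886 = 88.6%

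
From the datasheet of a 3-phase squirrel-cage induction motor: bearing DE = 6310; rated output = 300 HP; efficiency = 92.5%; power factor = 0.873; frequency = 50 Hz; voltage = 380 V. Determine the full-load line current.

421 A

P_out = 300 × 746 = 223800 W
P_in = P_out / η = 223800 / 0.925 = 241946 W
I_L = P_in / (√3·V_L·cosφ) = 241946 / (1.732 × 380 × 0.873) = 421 A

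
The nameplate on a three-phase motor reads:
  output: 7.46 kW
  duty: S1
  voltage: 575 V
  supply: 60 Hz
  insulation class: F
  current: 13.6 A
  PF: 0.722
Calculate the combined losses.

P_in = √3·V·I·cosφ = 1.732×575×13.6×0.722 = 9779 W
P_out = 7460 W
Losses = P_in − P_out = 9779 − 7460 = 2319 W

2.32 kW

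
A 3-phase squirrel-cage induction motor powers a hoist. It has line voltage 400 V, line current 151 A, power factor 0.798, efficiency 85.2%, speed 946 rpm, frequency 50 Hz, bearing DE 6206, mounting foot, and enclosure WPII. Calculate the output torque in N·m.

P_in = √3·V·I·cosφ = 1.732 × 400 × 151 × 0.798 = 83481 W
P_out = η·P_in = 0.852 × 83481 = 71126 W
n = 946 rpm
ω = 2π×946/60 = 99.06 rad/s
τ = P_out/ω = 71126/99.06 = 718 N·m

718 N·m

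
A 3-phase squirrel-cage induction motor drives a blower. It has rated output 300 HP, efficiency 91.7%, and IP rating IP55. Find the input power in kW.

P_out = 300 × 746 = 223800 W
P_in = P_out/η = 223800/0.917 = 244057 W = 244 kW

244 kW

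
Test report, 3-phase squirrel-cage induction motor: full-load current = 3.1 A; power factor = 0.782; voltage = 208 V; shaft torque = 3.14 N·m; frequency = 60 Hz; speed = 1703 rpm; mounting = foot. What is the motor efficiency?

64.1 %

ω = 2π × 1703/60 = 178.3 rad/s; P_out = τω = 3.14 × 178.3 = 560 W
P_in = √3·V_L·I_L·cosφ = 1.732 × 208 × 3.1 × 0.782 = 873 W
η = P_out / P_in = 560 / 873 = 0.641 = 64.1%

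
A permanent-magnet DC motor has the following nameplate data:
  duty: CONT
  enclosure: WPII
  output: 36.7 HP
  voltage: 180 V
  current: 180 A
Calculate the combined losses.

P_in = V·I = 180×180 = 32400 W
P_out = 36.7×746 = 27378 W
Losses = P_in − P_out = 32400 − 27378 = 5022 W

5020 W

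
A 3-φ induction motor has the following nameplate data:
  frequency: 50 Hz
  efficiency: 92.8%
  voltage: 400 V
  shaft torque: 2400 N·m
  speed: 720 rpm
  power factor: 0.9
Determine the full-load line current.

313 A

ω = 2π×720/60 = 75.4 rad/s; P_out = τω = 2400 × 75.4 = 180960 W
P_in = P_out / η = 180960 / 0.928 = 195000 W
I_L = P_in / (√3·V_L·cosφ) = 195000 / (1.732 × 400 × 0.9) = 313 A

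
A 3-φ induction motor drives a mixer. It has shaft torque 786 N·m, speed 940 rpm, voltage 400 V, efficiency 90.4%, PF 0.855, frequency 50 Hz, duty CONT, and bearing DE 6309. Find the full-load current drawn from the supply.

ω = 2π×940/60 = 98.44 rad/s; P_out = τω = 786 × 98.44 = 77374 W
P_in = P_out / η = 77374 / 0.904 = 85591 W
I_L = P_in / (√3·V_L·cosφ) = 85591 / (1.732 × 400 × 0.855) = 144 A

144 A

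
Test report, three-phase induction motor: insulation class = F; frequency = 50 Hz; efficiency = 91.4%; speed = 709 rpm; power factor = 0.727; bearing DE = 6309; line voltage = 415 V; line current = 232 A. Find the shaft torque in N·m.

1490 N·m

P_in = √3·V·I·cosφ = 1.732 × 415 × 232 × 0.727 = 121232 W
P_out = η·P_in = 0.914 × 121232 = 110806 W
n = 709 rpm
ω = 2π×709/60 = 74.25 rad/s
τ = P_out/ω = 110806/74.25 = 1490 N·m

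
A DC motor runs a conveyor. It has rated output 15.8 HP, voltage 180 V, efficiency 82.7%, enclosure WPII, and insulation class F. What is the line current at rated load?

79.2 A

P_out = 15.8 × 746 = 11787 W
P_in = P_out / η = 11787 / 0.827 = 14253 W
I = P_in / V = 14253 / 180 = 79.2 A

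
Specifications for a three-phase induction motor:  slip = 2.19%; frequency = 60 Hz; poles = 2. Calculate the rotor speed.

3521 rpm

n_s = 120f/p = 120×60/2 = 3600 rpm
n = n_s(1 − s) = 3600 × (1 − 0.0219) = 3521 rpm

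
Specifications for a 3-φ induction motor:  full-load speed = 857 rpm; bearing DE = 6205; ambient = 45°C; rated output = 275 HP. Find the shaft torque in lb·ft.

P_out = 275 × 746 = 205150 W
ω = 2π × 857/60 = 89.74 rad/s
τ = P_out/ω = 205150/89.74 = 2286 N·m
In lb·ft: 2286/1.356 = 1690 lb·ft

1690 lb·ft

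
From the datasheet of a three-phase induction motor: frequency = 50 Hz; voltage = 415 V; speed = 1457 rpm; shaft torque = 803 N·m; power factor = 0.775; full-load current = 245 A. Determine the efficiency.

ω = 2π × 1457/60 = 152.6 rad/s; P_out = τω = 803 × 152.6 = 122538 W
P_in = √3·V_L·I_L·cosφ = 1.732 × 415 × 245 × 0.775 = 136478 W
η = P_out / P_in = 122538 / 136478 = 0.898 = 89.8%

89.8 %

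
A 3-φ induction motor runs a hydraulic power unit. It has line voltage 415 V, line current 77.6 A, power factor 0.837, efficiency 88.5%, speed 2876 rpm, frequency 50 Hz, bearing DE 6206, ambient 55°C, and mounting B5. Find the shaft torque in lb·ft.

P_in = √3·V·I·cosφ = 1.732 × 415 × 77.6 × 0.837 = 46686 W
P_out = η·P_in = 0.885 × 46686 = 41317 W
n = 2876 rpm
ω = 2π×2876/60 = 301.2 rad/s
τ = P_out/ω = 41317/301.2 = 137.2 N·m
In lb·ft: 137.2/1.356 = 101 lb·ft

101 lb·ft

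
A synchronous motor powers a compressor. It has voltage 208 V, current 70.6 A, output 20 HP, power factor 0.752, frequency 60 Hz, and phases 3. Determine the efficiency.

78.0 %

P_out = 20 × 746 = 14920 W
P_in = √3·V_L·I_L·cosφ = 1.732 × 208 × 70.6 × 0.752 = 19126 W
η = P_out / P_in = 14920 / 19126 = 0.780 = 78.0%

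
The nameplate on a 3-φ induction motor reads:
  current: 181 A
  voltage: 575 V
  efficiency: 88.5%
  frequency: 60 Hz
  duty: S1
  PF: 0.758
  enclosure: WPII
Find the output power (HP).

P_in = √3·V·I·cosφ = 1.732 × 575 × 181 × 0.758 = 136635 W
P_out = η·P_in = 0.885 × 136635 = 120922 W
= 120922/746 = 162 HP

162 HP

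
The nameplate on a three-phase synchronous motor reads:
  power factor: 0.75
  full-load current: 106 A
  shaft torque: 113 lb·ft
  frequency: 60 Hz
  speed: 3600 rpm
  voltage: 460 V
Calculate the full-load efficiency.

91.2 %

τ = 113 lb·ft × 1.356 = 153.2 N·m
ω = 2π × 3600/60 = 377 rad/s; P_out = τω = 153.2 × 377 = 57756 W
P_in = √3·V_L·I_L·cosφ = 1.732 × 460 × 106 × 0.75 = 63339 W
η = P_out / P_in = 57756 / 63339 = 0.912 = 91.2%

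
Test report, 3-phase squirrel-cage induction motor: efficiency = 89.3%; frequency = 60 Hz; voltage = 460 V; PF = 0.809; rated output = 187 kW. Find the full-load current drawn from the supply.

P_out = 187 kW = 187000 W
P_in = P_out / η = 187000 / 0.893 = 209406 W
I_L = P_in / (√3·V_L·cosφ) = 209406 / (1.732 × 460 × 0.809) = 325 A

325 A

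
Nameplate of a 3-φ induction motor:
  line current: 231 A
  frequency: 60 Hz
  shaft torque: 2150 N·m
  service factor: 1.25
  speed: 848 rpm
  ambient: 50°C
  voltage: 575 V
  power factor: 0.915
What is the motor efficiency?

90.7 %

ω = 2π × 848/60 = 88.8 rad/s; P_out = τω = 2150 × 88.8 = 190920 W
P_in = √3·V_L·I_L·cosφ = 1.732 × 575 × 231 × 0.915 = 210498 W
η = P_out / P_in = 190920 / 210498 = 0.907 = 90.7%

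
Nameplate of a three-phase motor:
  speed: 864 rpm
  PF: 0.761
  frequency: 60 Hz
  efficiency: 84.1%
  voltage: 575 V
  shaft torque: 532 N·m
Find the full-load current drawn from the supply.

75.5 A

ω = 2π×864/60 = 90.48 rad/s; P_out = τω = 532 × 90.48 = 48135 W
P_in = P_out / η = 48135 / 0.841 = 57235 W
I_L = P_in / (√3·V_L·cosφ) = 57235 / (1.732 × 575 × 0.761) = 75.5 A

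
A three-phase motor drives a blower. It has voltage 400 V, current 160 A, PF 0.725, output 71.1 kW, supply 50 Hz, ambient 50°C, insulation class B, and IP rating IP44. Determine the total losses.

P_in = √3·V·I·cosφ = 1.732×400×160×0.725 = 80365 W
P_out = 71100 W
Losses = P_in − P_out = 80365 − 71100 = 9265 W

9.27 kW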